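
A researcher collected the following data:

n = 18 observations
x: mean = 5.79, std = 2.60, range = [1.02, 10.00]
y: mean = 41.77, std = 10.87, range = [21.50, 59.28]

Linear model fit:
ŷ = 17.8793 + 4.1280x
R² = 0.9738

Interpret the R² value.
About 97.38% of the variability in y is accounted for by the regression on x (R² = 0.9738) — a strong linear fit.

The coefficient of determination R² is the fraction of the total variation in y that the fitted line accounts for.

Here R² = 0.9738:
- Explained: 97.38% of the variation in y
- Unexplained (residual): 100% − 97.38% = 2.62%
- Rule of thumb (below 0.3 weak; 0.3 to below 0.7 moderate; 0.7 and above strong) → strong

Note: R² says nothing about causation, and a high R² does not by itself mean the linear form is appropriate — check the residuals.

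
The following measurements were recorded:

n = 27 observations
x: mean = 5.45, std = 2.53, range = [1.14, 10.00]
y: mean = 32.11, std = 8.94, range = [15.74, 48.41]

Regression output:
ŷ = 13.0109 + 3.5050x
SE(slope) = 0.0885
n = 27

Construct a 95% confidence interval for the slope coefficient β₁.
The 95% CI for β₁ is (3.3227, 3.6873)

Confidence interval for the slope:

The 95% CI for β₁ is: β̂₁ ± t*(α/2, n-2) × SE(β̂₁)

Step 1: Find critical t-value
- Confidence level = 0.95
- Degrees of freedom = n - 2 = 27 - 2 = 25
- t*(α/2, 25) = 2.0595

Step 2: Calculate margin of error
Margin = 2.0595 × 0.0885 = 0.1823

Step 3: Construct interval
CI = 3.5050 ± 0.1823
CI = (3.3227, 3.6873)

Interpretation: each one-unit increase in x is associated with a change in mean y of between 3.3227 and 3.6873, with 95% confidence.
The interval does not include 0, suggesting a significant linear relationship.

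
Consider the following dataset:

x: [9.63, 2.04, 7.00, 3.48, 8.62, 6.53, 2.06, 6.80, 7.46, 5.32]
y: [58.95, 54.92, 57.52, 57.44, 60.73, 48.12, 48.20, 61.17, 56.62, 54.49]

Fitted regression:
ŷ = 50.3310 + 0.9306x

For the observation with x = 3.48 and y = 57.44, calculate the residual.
Residual = 3.8705

The residual is the difference between the actual value and the predicted value:

Residual = y - ŷ

Step 1: Calculate predicted value
ŷ = 50.3310 + 0.9306 × 3.48
ŷ = 53.5695

Step 2: Calculate residual
Residual = 57.44 - 53.5695
Residual = 3.8705

Interpretation: the model underestimates the actual value by 3.8705 at this point (positive residual → observation lies above the fitted line).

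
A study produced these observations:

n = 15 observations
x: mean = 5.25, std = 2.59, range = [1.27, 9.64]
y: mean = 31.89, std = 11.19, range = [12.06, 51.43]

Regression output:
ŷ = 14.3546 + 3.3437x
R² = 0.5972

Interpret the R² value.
About 59.72% of the variability in y is accounted for by the regression on x (R² = 0.5972) — a moderate linear fit.

R² (coefficient of determination) measures the proportion of variance in y explained by the regression model.

Here R² = 0.5972:
- Explained: 59.72% of the variation in y
- Unexplained (residual): 100% − 59.72% = 40.28%
- Rule of thumb (below 0.3 weak; 0.3 to below 0.7 moderate; 0.7 and above strong) → moderate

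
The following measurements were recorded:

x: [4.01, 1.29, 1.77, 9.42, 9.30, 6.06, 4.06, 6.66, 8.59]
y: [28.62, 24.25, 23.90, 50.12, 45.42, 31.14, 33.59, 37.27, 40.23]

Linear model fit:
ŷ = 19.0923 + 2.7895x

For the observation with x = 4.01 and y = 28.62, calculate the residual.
Residual = -1.6582

The residual is the difference between the actual value and the predicted value:

Residual = y - ŷ

Step 1: Calculate predicted value
ŷ = 19.0923 + 2.7895 × 4.01
ŷ = 30.2782

Step 2: Calculate residual
Residual = 28.62 - 30.2782
Residual = -1.6582

Sign check: y < ŷ, so the point is below the line and the fit overestimates here.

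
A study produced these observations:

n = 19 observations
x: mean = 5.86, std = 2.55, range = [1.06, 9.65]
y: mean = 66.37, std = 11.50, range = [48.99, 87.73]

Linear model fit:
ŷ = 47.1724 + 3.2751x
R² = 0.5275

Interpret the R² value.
The model explains 52.75% of the variance in y (R² = 0.5275), leaving 47.25% unexplained; the fit is moderate.

R² (coefficient of determination) measures the proportion of variance in y explained by the regression model.

Here R² = 0.5275:
- Explained: 52.75% of the variation in y
- Unexplained (residual): 100% − 52.75% = 47.25%
- Rule of thumb (below 0.3 weak; 0.3 to below 0.7 moderate; 0.7 and above strong) → moderate

Calculation: R² = 1 − (SS_res / SS_tot), where SS_res is the sum of squared residuals and SS_tot the total sum of squares.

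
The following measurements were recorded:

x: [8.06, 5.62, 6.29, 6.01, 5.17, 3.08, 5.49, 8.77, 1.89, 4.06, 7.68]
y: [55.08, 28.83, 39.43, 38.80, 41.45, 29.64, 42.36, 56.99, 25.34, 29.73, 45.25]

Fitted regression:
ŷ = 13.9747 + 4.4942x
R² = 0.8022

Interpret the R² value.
R² = 0.8022 means 80.22% of the variation in y is explained by the linear relationship with x. This indicates a strong fit.

R² = 1 − SS_res/SS_tot compares the residual scatter to the total scatter of y about its mean.

Here R² = 0.8022:
- Explained: 80.22% of the variation in y
- Unexplained (residual): 100% − 80.22% = 19.78%
- Rule of thumb (below 0.3 weak; 0.3 to below 0.7 moderate; 0.7 and above strong) → strong

Note: R² never decreases when predictors are added, so it should not be used alone to compare models of different size.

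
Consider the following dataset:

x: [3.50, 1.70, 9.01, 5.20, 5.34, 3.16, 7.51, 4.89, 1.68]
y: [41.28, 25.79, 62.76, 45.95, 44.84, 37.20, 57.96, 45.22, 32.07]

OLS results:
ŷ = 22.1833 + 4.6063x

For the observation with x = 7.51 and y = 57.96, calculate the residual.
Residual = 1.1834

The residual is the difference between the actual value and the predicted value:

Residual = y - ŷ

Step 1: Calculate predicted value
ŷ = 22.1833 + 4.6063 × 7.51
ŷ = 56.7766

Step 2: Calculate residual
Residual = 57.96 - 56.7766
Residual = 1.1834

Sign check: y > ŷ, so the point is above the line and the fit underestimates here.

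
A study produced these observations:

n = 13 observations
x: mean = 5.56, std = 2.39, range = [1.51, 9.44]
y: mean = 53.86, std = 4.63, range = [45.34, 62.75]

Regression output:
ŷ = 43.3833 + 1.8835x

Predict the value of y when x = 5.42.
ŷ = 53.5919

x = 5.42 lies inside the observed range [1.51, 9.44], so the fitted equation applies directly:

ŷ = 43.3833 + 1.8835 × 5.42
ŷ = 43.3833 + 10.2086
ŷ = 53.5919

This is the fitted mean response at that x — an individual observation would come with a wider prediction interval.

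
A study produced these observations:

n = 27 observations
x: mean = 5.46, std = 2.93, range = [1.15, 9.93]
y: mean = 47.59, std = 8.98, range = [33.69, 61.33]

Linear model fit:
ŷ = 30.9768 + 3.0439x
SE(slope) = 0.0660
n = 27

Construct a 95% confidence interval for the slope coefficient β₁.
The 95% CI for β₁ is (2.9080, 3.1798)

Confidence interval for the slope:

The 95% CI for β₁ is: β̂₁ ± t*(α/2, n-2) × SE(β̂₁)

Step 1: Find critical t-value
- Confidence level = 0.95
- Degrees of freedom = n - 2 = 27 - 2 = 25
- t*(α/2, 25) = 2.0595

Step 2: Calculate margin of error
Margin = 2.0595 × 0.0660 = 0.1359

Step 3: Construct interval
CI = 3.0439 ± 0.1359
CI = (2.9080, 3.1798)

Interpretation: each one-unit increase in x is associated with a change in mean y of between 2.9080 and 3.1798, with 95% confidence.
Both endpoints are positive, so the data support a genuinely positive slope at this confidence level.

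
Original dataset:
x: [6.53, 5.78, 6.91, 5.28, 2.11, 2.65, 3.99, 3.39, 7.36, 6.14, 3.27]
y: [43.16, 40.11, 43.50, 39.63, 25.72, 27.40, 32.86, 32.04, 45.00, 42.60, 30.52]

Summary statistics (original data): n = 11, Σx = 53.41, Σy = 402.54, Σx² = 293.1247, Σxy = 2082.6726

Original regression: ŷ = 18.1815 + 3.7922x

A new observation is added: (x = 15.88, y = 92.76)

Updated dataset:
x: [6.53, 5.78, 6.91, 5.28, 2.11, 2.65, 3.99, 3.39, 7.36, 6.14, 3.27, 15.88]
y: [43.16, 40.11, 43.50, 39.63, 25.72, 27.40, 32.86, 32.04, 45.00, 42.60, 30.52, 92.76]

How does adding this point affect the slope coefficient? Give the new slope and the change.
Adding the point moves β₁ from 3.7922 to 4.7915, i.e. it increases by 0.9993 (+26.4%).

x = 15.88 lies well outside the original x-range [2.11, 7.36] (x̄ ≈ 4.86), so this observation has high leverage and can move the slope substantially.

Step 1: Update the sums with the new point (n goes from 11 to 12)
Σx  = 53.41 + 15.88 = 69.29
Σy  = 402.54 + 92.76 = 495.30
Σx² = 293.1247 + 15.88² = 293.1247 + 252.1744 = 545.2991
Σxy = 2082.6726 + 15.88×92.76 = 2082.6726 + 1473.0288 = 3555.7014

Step 2: Recompute the slope with b₁ = (nΣxy − ΣxΣy) / (nΣx² − (Σx)²)
Numerator   = 12×3555.7014 − 69.29×495.30 = 42668.4168 − 34319.3370 = 8349.0798
Denominator = 12×545.2991 − 69.29² = 6543.5892 − 4801.1041 = 1742.4851
b₁(new) = 8349.0798 / 1742.4851 = 4.7915

(Same formula on the original sums: (11×2082.6726 − 53.41×402.54) / (11×293.1247 − 53.41²) = 1409.7372 / 371.7436 = 3.7922, matching the given fit.)

Step 3: Change in slope
Δβ₁ = 4.7915 − 3.7922 = +0.9993
Relative change = +0.9993 / 3.7922 × 100% = +26.4%
→ the slope increases when the point is added.

Because the point sits above the extension of the original line at a high-leverage x, it tilts the fit up.
In practice: refit with and without it and report both if conclusions differ; investigate whether it comes from the same population as the rest of the sample.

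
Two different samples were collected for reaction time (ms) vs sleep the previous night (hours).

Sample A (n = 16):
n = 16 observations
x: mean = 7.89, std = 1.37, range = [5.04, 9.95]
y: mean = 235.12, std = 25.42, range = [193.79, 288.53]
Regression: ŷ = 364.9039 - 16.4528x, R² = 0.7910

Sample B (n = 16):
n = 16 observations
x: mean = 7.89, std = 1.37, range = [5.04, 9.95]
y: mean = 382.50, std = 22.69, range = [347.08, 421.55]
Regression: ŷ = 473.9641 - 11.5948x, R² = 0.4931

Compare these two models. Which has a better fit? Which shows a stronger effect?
Model A has the better fit (R² = 0.7910 vs 0.4931). Model A shows the stronger effect (|β₁| = 16.4528 vs 11.5948).

Model Comparison:

Which explains more variance? (R²)
- Model A: R² = 0.7910 → 79.10% of variance in reaction time explained
- Model B: R² = 0.4931 → 49.31% of variance in reaction time explained
- 0.7910 > 0.4931 → Model A has the better fit

Which has the larger per-hour effect? (|β₁|)
- Model A: β₁ = -16.4528 → predicted reaction time falls 16.4528 ms per additional hour of sleep
- Model B: β₁ = -11.5948 → predicted reaction time falls 11.5948 ms per additional hour of sleep
- |-16.4528| > |-11.5948| → Model A shows the stronger marginal effect

Note: A better fit (higher R²) doesn't necessarily mean a more important relationship.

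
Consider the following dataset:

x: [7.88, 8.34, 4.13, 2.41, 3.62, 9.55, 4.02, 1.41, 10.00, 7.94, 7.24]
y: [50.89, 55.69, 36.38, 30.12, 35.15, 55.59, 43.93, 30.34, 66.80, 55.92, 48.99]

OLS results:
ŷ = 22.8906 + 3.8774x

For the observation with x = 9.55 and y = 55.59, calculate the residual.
Residual = -4.3298

The residual is the difference between the actual value and the predicted value:

Residual = y - ŷ

Step 1: Calculate predicted value
ŷ = 22.8906 + 3.8774 × 9.55
ŷ = 59.9198

Step 2: Calculate residual
Residual = 55.59 - 59.9198
Residual = -4.3298

The residual is negative, so the observed y = 55.59 sits below the regression line (the line overestimates it by 4.3298).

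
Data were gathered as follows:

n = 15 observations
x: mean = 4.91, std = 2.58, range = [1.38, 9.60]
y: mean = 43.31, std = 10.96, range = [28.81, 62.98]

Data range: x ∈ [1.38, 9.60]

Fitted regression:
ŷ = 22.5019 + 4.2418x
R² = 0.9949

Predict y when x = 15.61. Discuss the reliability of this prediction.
ŷ = 88.7164, but this is extrapolation (above the data range [1.38, 9.60]) and may be unreliable.

Prediction calculation:
ŷ = 22.5019 + 4.2418 × 15.61
ŷ = 88.7164

Reliability:
- Data range: x ∈ [1.38, 9.60]
- Prediction point: x = 15.61 is 6.01 units above the observed range → this is EXTRAPOLATION, not interpolation

Why that matters here:
- The standard error of prediction grows with (x − x̄)², and x = 15.61 is far from x̄ = 4.91
- Real relationships often flatten, saturate, or turn nonlinear at extremes
- R² describes fit only over the sampled x values; it says nothing about behaviour beyond them

Report the number if required, but flag clearly that it is an extrapolation.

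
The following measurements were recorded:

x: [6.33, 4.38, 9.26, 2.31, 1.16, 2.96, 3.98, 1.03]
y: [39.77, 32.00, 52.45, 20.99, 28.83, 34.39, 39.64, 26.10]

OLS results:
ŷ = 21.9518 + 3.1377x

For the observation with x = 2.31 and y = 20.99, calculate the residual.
Residual = -8.2099

The residual is the difference between the actual value and the predicted value:

Residual = y - ŷ

Step 1: Calculate predicted value
ŷ = 21.9518 + 3.1377 × 2.31
ŷ = 29.1999

Step 2: Calculate residual
Residual = 20.99 - 29.1999
Residual = -8.2099

Sign check: y < ŷ, so the point is below the line and the fit overestimates here.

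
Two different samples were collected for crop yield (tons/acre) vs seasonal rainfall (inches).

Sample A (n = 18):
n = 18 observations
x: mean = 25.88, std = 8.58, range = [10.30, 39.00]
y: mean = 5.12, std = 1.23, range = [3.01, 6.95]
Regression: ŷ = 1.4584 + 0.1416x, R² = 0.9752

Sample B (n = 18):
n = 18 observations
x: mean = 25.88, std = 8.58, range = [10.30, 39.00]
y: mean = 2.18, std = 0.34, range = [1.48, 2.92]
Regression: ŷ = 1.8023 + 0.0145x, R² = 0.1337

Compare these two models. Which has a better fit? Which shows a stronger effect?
Model A has the better fit (R² = 0.9752 vs 0.1337). Model A shows the stronger effect (|β₁| = 0.1416 vs 0.0145).

Model Comparison:

Which explains more variance? (R²)
- Model A: R² = 0.9752 → 97.52% of variance in crop yield explained
- Model B: R² = 0.1337 → 13.37% of variance in crop yield explained
- 0.9752 > 0.1337 → Model A has the better fit

Effect size (slope magnitude):
- Model A: β₁ = 0.1416 → predicted crop yield rises 0.1416 tons/acre per additional inch of rainfall
- Model B: β₁ = 0.0145 → predicted crop yield rises 0.0145 tons/acre per additional inch of rainfall
- |0.1416| > |0.0145| → Model A shows the stronger marginal effect

Note: A steeper slope doesn't make a better model if the scatter around the line is large.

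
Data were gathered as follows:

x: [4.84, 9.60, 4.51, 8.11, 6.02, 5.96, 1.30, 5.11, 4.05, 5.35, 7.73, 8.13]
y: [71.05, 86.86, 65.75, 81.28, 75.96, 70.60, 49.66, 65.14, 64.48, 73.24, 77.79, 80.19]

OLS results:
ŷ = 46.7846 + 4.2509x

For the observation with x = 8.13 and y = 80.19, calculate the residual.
Residual = -1.1544

The residual is the difference between the actual value and the predicted value:

Residual = y - ŷ

Step 1: Calculate predicted value
ŷ = 46.7846 + 4.2509 × 8.13
ŷ = 81.3444

Step 2: Calculate residual
Residual = 80.19 - 81.3444
Residual = -1.1544

Sign check: y < ŷ, so the point is below the line and the fit overestimates here.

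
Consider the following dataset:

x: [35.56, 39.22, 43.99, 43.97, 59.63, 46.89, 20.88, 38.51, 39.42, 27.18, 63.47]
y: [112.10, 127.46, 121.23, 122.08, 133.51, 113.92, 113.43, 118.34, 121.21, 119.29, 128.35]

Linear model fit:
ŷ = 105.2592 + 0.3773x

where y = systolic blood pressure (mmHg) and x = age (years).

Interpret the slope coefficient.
For each additional year of age, predicted blood pressure increases by approximately 0.3773 mmHg.

β₁ = 0.3773 is the change in predicted blood pressure (mmHg) per additional year of age.

Interpretation:
- Age up by 1 year → predicted blood pressure increases by 0.3773 mmHg
- The effect is assumed constant over the observed range of x (linearity)
- The sign (+) gives the direction; the magnitude 0.3773 gives the size of the effect per year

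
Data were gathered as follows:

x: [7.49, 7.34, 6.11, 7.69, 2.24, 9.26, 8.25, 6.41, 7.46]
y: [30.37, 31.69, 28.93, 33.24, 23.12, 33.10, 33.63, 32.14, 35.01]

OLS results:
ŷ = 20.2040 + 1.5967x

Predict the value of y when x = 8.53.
ŷ = 33.8239

x = 8.53 lies inside the observed range [2.24, 9.26], so the fitted equation applies directly:

ŷ = 20.2040 + 1.5967 × 8.53
ŷ = 20.2040 + 13.6199
ŷ = 33.8239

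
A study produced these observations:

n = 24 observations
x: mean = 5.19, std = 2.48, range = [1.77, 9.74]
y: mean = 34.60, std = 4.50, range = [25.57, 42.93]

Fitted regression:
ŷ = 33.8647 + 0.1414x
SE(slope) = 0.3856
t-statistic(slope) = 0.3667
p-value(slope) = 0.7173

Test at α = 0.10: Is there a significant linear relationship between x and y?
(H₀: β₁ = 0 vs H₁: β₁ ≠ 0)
p-value = 0.7173 ≥ α = 0.10, so we fail to reject H₀. The relationship is not significant.

Hypothesis test for the slope coefficient:

H₀: β₁ = 0 (no linear relationship)
H₁: β₁ ≠ 0 (linear relationship exists)

Test statistic: t = β̂₁ / SE(β̂₁) = 0.1414 / 0.3856 = 0.3667

p = 0.7173: how often a slope estimate this far from 0 (in SE units) would arise by chance if β₁ were truly 0.

Decision rule: reject H₀ if p-value < α.
p-value = 0.7173 ≥ α = 0.10 → fail to reject H₀.

Conclusion: the linear association between x and y is not significant at the 10% level.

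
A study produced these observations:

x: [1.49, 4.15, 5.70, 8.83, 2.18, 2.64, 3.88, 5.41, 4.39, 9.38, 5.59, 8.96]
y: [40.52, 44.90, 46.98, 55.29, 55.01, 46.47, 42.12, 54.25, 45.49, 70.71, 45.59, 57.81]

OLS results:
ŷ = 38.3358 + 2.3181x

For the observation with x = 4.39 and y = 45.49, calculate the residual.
Residual = -3.0223

The residual is the difference between the actual value and the predicted value:

Residual = y - ŷ

Step 1: Calculate predicted value
ŷ = 38.3358 + 2.3181 × 4.39
ŷ = 48.5123

Step 2: Calculate residual
Residual = 45.49 - 48.5123
Residual = -3.0223

The residual is negative, so the observed y = 45.49 sits below the regression line (the line overestimates it by 3.0223).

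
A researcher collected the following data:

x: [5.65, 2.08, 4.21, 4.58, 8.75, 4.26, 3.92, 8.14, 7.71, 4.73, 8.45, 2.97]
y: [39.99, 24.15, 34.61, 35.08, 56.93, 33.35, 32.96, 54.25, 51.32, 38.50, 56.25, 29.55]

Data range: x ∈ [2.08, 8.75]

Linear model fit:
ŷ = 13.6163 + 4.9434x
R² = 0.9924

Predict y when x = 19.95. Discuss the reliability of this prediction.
ŷ = 112.2371, but this is extrapolation (above the data range [2.08, 8.75]) and may be unreliable.

Prediction calculation:
ŷ = 13.6163 + 4.9434 × 19.95
ŷ = 112.2371

Reliability:
- Data range: x ∈ [2.08, 8.75]
- Prediction point: x = 19.95 is 11.20 units above the observed range → this is EXTRAPOLATION, not interpolation

Why that matters here:
- The linear relationship may not hold outside the observed range
- The standard error of prediction grows with (x − x̄)², and x = 19.95 is far from x̄ = 5.45
- R² describes fit only over the sampled x values; it says nothing about behaviour beyond them

A defensible statement: 'if the linear trend continued to x = 19.95, y would be about 112.2371' — the premise is untested.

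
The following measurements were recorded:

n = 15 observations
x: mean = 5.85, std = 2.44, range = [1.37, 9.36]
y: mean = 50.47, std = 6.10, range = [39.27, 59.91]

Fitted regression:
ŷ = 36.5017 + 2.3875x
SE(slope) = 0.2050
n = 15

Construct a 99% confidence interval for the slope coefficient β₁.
The 99% CI for β₁ is (1.7700, 3.0050)

Confidence interval for the slope:

The 99% CI for β₁ is: β̂₁ ± t*(α/2, n-2) × SE(β̂₁)

Step 1: Find critical t-value
- Confidence level = 0.99
- Degrees of freedom = n - 2 = 15 - 2 = 13
- t*(α/2, 13) = 3.0123

Step 2: Calculate margin of error
Margin = 3.0123 × 0.2050 = 0.6175

Step 3: Construct interval
CI = 2.3875 ± 0.6175
CI = (1.7700, 3.0050)

Interpretation: each one-unit increase in x is associated with a change in mean y of between 1.7700 and 3.0050, with 99% confidence.
Since 0 is outside the interval, a two-sided test at α = 0.01 would reject H₀: β₁ = 0.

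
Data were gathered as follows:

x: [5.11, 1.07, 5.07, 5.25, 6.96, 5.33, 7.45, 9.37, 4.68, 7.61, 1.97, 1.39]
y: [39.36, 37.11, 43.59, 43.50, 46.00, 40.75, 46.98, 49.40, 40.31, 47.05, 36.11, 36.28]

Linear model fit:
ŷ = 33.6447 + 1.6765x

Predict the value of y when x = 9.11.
ŷ = 48.9176

To predict y for x = 9.11, substitute into the regression equation:

ŷ = 33.6447 + 1.6765 × 9.11
ŷ = 33.6447 + 15.2729
ŷ = 48.9176

This is the fitted mean response at that x — an individual observation would come with a wider prediction interval.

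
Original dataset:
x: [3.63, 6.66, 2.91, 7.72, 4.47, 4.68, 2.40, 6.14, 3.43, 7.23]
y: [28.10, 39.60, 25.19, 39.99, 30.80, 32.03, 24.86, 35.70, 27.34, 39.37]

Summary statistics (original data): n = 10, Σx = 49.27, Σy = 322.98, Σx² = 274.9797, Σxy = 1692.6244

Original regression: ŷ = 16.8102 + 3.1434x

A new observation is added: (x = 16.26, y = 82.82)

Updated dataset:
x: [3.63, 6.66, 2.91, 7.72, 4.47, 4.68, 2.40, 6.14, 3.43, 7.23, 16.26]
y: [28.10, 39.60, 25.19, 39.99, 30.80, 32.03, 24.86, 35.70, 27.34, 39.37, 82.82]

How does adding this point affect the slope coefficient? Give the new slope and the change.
Adding the point moves β₁ from 3.1434 to 4.1736, i.e. it increases by 1.0302 (+32.8%).

x = 16.26 lies well outside the original x-range [2.40, 7.72] (x̄ ≈ 4.93), so this observation has high leverage and can move the slope substantially.

Step 1: Update the sums with the new point (n goes from 10 to 11)
Σx  = 49.27 + 16.26 = 65.53
Σy  = 322.98 + 82.82 = 405.80
Σx² = 274.9797 + 16.26² = 274.9797 + 264.3876 = 539.3673
Σxy = 1692.6244 + 16.26×82.82 = 1692.6244 + 1346.6532 = 3039.2776

Step 2: Recompute the slope with b₁ = (nΣxy − ΣxΣy) / (nΣx² − (Σx)²)
Numerator   = 11×3039.2776 − 65.53×405.80 = 33432.0536 − 26592.0740 = 6839.9796
Denominator = 11×539.3673 − 65.53² = 5933.0403 − 4294.1809 = 1638.8594
b₁(new) = 6839.9796 / 1638.8594 = 4.1736

(Same formula on the original sums: (10×1692.6244 − 49.27×322.98) / (10×274.9797 − 49.27²) = 1013.0194 / 322.2641 = 3.1434, matching the given fit.)

Step 3: Change in slope
Δβ₁ = 4.1736 − 3.1434 = +1.0302
Relative change = +1.0302 / 3.1434 × 100% = +32.8%
→ the slope increases when the point is added.

Because the point sits above the extension of the original line at a high-leverage x, it tilts the fit up.
In practice: refit with and without it and report both if conclusions differ; investigate whether it comes from the same population as the rest of the sample.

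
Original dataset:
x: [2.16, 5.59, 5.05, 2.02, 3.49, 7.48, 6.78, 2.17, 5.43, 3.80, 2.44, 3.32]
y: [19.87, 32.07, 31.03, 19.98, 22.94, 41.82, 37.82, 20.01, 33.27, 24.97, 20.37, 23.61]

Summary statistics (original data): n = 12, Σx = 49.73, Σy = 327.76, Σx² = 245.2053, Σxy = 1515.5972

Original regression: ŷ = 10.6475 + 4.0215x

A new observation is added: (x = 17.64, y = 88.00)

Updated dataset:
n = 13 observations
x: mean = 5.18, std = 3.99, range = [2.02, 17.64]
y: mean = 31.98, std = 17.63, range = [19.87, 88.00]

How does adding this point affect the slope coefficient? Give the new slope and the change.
Adding the point moves β₁ from 4.0215 to 4.4070, i.e. it increases by 0.3855 (+9.6%).

The new point has HIGH LEVERAGE: x = 17.64 is far from the original mean x̄ = 49.73/12 ≈ 4.14 (original range [2.02, 7.48]).

Step 1: Update the sums with the new point (n goes from 12 to 13)
Σx  = 49.73 + 17.64 = 67.37
Σy  = 327.76 + 88.00 = 415.76
Σx² = 245.2053 + 17.64² = 245.2053 + 311.1696 = 556.3749
Σxy = 1515.5972 + 17.64×88.00 = 1515.5972 + 1552.3200 = 3067.9172

Step 2: Recompute the slope with b₁ = (nΣxy − ΣxΣy) / (nΣx² − (Σx)²)
Numerator   = 13×3067.9172 − 67.37×415.76 = 39882.9236 − 28009.7512 = 11873.1724
Denominator = 13×556.3749 − 67.37² = 7232.8737 − 4538.7169 = 2694.1568
b₁(new) = 11873.1724 / 2694.1568 = 4.4070

(Same formula on the original sums: (12×1515.5972 − 49.73×327.76) / (12×245.2053 − 49.73²) = 1887.6616 / 469.3907 = 4.0215, matching the given fit.)

Step 3: Change in slope
Δβ₁ = 4.4070 − 4.0215 = +0.3855
Relative change = +0.3855 / 4.0215 × 100% = +9.6%
→ the slope increases when the point is added.

Because the point sits above the extension of the original line at a high-leverage x, it tilts the fit up.
In practice: investigate whether it comes from the same population as the rest of the sample.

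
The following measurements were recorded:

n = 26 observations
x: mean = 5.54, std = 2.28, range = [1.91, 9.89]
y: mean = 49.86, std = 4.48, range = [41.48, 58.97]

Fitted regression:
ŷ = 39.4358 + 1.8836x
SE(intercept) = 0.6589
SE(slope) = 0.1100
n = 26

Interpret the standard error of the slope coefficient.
The slope 1.8836 is pinned down to within about ±0.1100 (one SE) by these data — relative uncertainty 5.8%, i.e. precise.

What SE measures:
- The standard error quantifies the sampling variability of the coefficient estimate
- It is the estimated standard deviation of β̂₁ across hypothetical repeated samples of the same size
- Smaller SE → more precise estimate

Relative precision:
- SE / |β̂₁| = 0.1100 / 1.8836 = 5.8%
- Rule of thumb (under 20%: precise; 20% to under 50%: moderately precise; 50% or more: imprecise) → precise

Link to interval estimation: a confidence interval for β₁ is β̂₁ ± t* × 0.1100, so SE sets the half-width per unit of t*.

What drives SE(β̂₁): more residual scatter → larger SE; wider spread of x values → smaller SE.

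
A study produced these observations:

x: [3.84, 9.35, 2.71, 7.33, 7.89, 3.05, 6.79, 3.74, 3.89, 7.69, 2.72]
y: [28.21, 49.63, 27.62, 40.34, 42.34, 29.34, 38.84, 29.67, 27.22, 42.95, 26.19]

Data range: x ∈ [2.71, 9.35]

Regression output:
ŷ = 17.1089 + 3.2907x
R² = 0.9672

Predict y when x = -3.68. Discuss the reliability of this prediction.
The equation gives ŷ = 4.9991; however x = -3.68 is 6.39 units below the observed range, so this extrapolated value should not be trusted.

Prediction calculation:
ŷ = 17.1089 + 3.2907 × (-3.68)
ŷ = 4.9991

Reliability:
- Data range: x ∈ [2.71, 9.35]
- Prediction point: x = -3.68 is 6.39 units below the observed range → this is EXTRAPOLATION, not interpolation

Why that matters here:
- The linear relationship may not hold outside the observed range
- R² describes fit only over the sampled x values; it says nothing about behaviour beyond them
- Real relationships often flatten, saturate, or turn nonlinear at extremes

The R² = 0.9672 only validates the fit within [2.71, 9.35]; treat ŷ = 4.9991 with caution.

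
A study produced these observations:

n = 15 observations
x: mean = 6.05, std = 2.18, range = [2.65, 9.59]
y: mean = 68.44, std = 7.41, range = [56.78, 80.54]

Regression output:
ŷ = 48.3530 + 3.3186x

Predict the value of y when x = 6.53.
ŷ = 70.0235

Plug x = 6.53 into the fitted line:

ŷ = 48.3530 + 3.3186 × 6.53
ŷ = 48.3530 + 21.6705
ŷ = 70.0235

This is the fitted mean response at that x — an individual observation would come with a wider prediction interval.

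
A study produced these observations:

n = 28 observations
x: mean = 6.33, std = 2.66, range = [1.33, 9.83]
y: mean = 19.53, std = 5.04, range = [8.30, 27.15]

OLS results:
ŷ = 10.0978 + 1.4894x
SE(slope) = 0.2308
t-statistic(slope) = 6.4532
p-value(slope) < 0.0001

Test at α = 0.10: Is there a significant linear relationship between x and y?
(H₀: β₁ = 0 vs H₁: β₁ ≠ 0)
Reject H₀: p-value < 0.0001 < α = 0.10. The linear relationship is significant at the 10% level.

Hypothesis test for the slope coefficient:

H₀: β₁ = 0 (no linear relationship)
H₁: β₁ ≠ 0 (linear relationship exists)

Test statistic: t = β̂₁ / SE(β̂₁) = 1.4894 / 0.2308 = 6.4532

p < 0.0001: how often a slope estimate this far from 0 (in SE units) would arise by chance if β₁ were truly 0.

Decision rule: reject H₀ if p-value < α.
p-value < 0.0001 < α = 0.10 → reject H₀.

At α = 0.10 the data do provide convincing evidence of a nonzero slope.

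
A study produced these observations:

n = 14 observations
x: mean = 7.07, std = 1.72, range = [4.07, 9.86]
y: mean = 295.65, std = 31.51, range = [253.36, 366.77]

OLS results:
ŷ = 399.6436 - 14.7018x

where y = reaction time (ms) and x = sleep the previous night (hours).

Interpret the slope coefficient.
For each additional hour of sleep, predicted reaction time decreases by approximately 14.7018 ms.

The slope β₁ = -14.7018 gives the rate at which the fitted reaction time changes with sleep.

Interpretation:
- Sleep up by 1 hour → predicted reaction time decreases by 14.7018 ms
- The effect is assumed constant over the observed range of x (linearity)

The intercept β₀ = 399.6436 is the predicted reaction time when sleep = 0; since the smallest observed x is 4.07, this is an extrapolation and mainly anchors the line.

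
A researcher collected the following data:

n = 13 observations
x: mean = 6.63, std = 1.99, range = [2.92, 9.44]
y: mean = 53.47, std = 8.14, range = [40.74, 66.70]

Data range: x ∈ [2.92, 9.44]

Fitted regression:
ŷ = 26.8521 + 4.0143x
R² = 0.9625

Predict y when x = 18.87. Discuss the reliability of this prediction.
ŷ = 102.6019 (extrapolation — x = 18.87 lies outside [2.92, 9.44], so reliability is low).

Prediction calculation:
ŷ = 26.8521 + 4.0143 × 18.87
ŷ = 102.6019

Reliability:
- Data range: x ∈ [2.92, 9.44]
- Prediction point: x = 18.87 is 9.43 units above the observed range → this is EXTRAPOLATION, not interpolation

Why that matters here:
- Real relationships often flatten, saturate, or turn nonlinear at extremes
- R² describes fit only over the sampled x values; it says nothing about behaviour beyond them

A defensible statement: 'if the linear trend continued to x = 18.87, y would be about 102.6019' — the premise is untested.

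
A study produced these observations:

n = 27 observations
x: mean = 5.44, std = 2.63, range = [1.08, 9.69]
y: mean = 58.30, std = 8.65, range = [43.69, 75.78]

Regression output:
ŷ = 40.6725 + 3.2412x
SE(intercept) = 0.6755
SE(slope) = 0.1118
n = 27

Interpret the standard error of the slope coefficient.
SE(slope) = 0.1118 measures the uncertainty in the estimated slope. The coefficient is estimated precisely (SE/|β̂₁| = 3.4%).

What SE measures:
- The standard error quantifies the sampling variability of the coefficient estimate
- It is the estimated standard deviation of β̂₁ across hypothetical repeated samples of the same size
- Smaller SE → more precise estimate

Relative precision:
- SE / |β̂₁| = 0.1118 / 3.2412 = 3.4%
- Rule of thumb (under 20%: precise; 20% to under 50%: moderately precise; 50% or more: imprecise) → precise

Link to interval estimation: a confidence interval for β₁ is β̂₁ ± t* × 0.1118, so SE sets the half-width per unit of t*.

What drives SE(β̂₁): wider spread of x values → smaller SE; larger n (here n = 27) → smaller SE.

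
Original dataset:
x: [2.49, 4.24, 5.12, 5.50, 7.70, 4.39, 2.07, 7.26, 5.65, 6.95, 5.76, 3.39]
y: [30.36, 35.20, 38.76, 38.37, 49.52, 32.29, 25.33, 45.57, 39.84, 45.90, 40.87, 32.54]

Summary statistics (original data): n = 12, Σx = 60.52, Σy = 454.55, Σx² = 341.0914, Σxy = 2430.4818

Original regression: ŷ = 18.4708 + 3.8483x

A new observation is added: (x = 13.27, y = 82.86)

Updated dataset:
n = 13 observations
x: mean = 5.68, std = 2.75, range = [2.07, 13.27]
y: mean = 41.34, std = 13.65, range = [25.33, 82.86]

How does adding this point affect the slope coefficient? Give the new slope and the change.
Adding the point moves β₁ from 3.8483 to 4.8770, i.e. it increases by 1.0287 (+26.7%).

The new point has HIGH LEVERAGE: x = 13.27 is far from the original mean x̄ = 60.52/12 ≈ 5.04 (original range [2.07, 7.70]).

Step 1: Update the sums with the new point (n goes from 12 to 13)
Σx  = 60.52 + 13.27 = 73.79
Σy  = 454.55 + 82.86 = 537.41
Σx² = 341.0914 + 13.27² = 341.0914 + 176.0929 = 517.1843
Σxy = 2430.4818 + 13.27×82.86 = 2430.4818 + 1099.5522 = 3530.0340

Step 2: Recompute the slope with b₁ = (nΣxy − ΣxΣy) / (nΣx² − (Σx)²)
Numerator   = 13×3530.0340 − 73.79×537.41 = 45890.4420 − 39655.4839 = 6234.9581
Denominator = 13×517.1843 − 73.79² = 6723.3959 − 5444.9641 = 1278.4318
b₁(new) = 6234.9581 / 1278.4318 = 4.8770

(Same formula on the original sums: (12×2430.4818 − 60.52×454.55) / (12×341.0914 − 60.52²) = 1656.4156 / 430.4264 = 3.8483, matching the given fit.)

Step 3: Change in slope
Δβ₁ = 4.8770 − 3.8483 = +1.0287
Relative change = +1.0287 / 3.8483 × 100% = +26.7%
→ the slope increases when the point is added.

A high-leverage point only changes the slope if it is off the original line; here y = 82.86 is above the original trend, so the slope increases.
In practice: check such a point for data-entry or measurement error; examine leverage (hᵢ) and Cook's distance rather than deleting it automatically.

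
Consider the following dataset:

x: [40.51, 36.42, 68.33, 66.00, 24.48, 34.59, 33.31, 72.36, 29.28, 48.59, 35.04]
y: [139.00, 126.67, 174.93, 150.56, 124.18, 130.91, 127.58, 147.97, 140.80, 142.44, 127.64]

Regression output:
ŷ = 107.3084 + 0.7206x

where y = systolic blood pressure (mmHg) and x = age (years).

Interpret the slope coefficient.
On average, blood pressure is about 0.7206 mmHg higher for every extra year of age.

The slope coefficient β₁ = 0.7206 represents the marginal effect of age on blood pressure.

Interpretation:
- Age up by 1 year → predicted blood pressure increases by 0.7206 mmHg
- The effect is assumed constant over the observed range of x (linearity)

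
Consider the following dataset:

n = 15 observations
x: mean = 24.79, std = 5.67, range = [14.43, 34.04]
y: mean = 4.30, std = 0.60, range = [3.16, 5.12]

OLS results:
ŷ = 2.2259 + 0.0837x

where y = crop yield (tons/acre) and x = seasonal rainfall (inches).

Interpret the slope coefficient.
On average, crop yield is about 0.0837 tons/acre higher for every extra inch of rainfall.

β₁ = 0.0837 is the change in predicted crop yield (tons/acre) per additional inch of rainfall.

Interpretation:
- Rainfall up by 1 inch → predicted crop yield increases by 0.0837 tons/acre
- The effect is assumed constant over the observed range of x (linearity)

The intercept β₀ = 2.2259 is the predicted crop yield when rainfall = 0; since the smallest observed x is 14.43, this is an extrapolation and mainly anchors the line.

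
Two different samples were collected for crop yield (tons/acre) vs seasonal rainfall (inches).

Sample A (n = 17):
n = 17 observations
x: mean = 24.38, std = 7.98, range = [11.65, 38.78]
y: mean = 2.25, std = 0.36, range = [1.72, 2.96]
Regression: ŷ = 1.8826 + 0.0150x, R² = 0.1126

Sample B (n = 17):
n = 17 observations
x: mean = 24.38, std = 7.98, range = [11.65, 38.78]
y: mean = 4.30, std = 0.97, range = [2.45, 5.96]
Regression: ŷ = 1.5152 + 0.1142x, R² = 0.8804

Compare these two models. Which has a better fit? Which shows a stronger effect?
Model B has the better fit (R² = 0.8804 vs 0.1126). Model B shows the stronger effect (|β₁| = 0.1142 vs 0.0150).

Model Comparison:

Goodness of fit (R²):
- Model A: R² = 0.1126 → 11.26% of variance in crop yield explained
- Model B: R² = 0.8804 → 88.04% of variance in crop yield explained
- 0.8804 > 0.1126 → Model B has the better fit

Effect size (slope magnitude):
- Model A: β₁ = 0.0150 → predicted crop yield rises 0.0150 tons/acre per additional inch of rainfall
- Model B: β₁ = 0.1142 → predicted crop yield rises 0.1142 tons/acre per additional inch of rainfall
- |0.0150| < |0.1142| → Model B shows the stronger marginal effect

Notes:
- A steeper slope doesn't make a better model if the scatter around the line is large.
- The two samples could reflect different populations, time periods, or measurement quality.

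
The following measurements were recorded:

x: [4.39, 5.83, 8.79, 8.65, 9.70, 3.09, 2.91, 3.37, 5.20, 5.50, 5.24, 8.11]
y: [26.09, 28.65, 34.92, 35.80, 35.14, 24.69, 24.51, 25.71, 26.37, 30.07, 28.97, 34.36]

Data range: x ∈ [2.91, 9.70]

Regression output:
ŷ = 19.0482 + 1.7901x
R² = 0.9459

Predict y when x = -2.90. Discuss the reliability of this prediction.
ŷ = 13.8569, but this is extrapolation (below the data range [2.91, 9.70]) and may be unreliable.

Prediction calculation:
ŷ = 19.0482 + 1.7901 × (-2.90)
ŷ = 13.8569

Reliability:
- Data range: x ∈ [2.91, 9.70]
- Prediction point: x = -2.90 is 5.81 units below the observed range → this is EXTRAPOLATION, not interpolation

Why that matters here:
- The standard error of prediction grows with (x − x̄)², and x = -2.90 is far from x̄ = 5.90
- R² describes fit only over the sampled x values; it says nothing about behaviour beyond them
- Real relationships often flatten, saturate, or turn nonlinear at extremes

A defensible statement: 'if the linear trend continued to x = -2.90, y would be about 13.8569' — the premise is untested.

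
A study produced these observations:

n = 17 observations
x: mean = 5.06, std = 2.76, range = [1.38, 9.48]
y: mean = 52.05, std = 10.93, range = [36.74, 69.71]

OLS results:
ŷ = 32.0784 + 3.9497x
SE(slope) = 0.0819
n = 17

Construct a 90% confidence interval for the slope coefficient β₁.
The 90% CI for β₁ is (3.8061, 4.0933)

Confidence interval for the slope:

The 90% CI for β₁ is: β̂₁ ± t*(α/2, n-2) × SE(β̂₁)

Step 1: Find critical t-value
- Confidence level = 0.9
- Degrees of freedom = n - 2 = 17 - 2 = 15
- t*(α/2, 15) = 1.7531

Step 2: Calculate margin of error
Margin = 1.7531 × 0.0819 = 0.1436

Step 3: Construct interval
CI = 3.9497 ± 0.1436
CI = (3.8061, 4.0933)

Interpretation: We are 90% confident that the true slope β₁ lies between 3.8061 and 4.0933.
Both endpoints are positive, so the data support a genuinely positive slope at this confidence level.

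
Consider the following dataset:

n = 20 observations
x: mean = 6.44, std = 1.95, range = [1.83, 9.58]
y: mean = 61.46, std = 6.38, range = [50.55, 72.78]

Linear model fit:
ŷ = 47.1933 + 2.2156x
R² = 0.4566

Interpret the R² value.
The model explains 45.66% of the variance in y (R² = 0.4566), leaving 54.34% unexplained; the fit is moderate.

R² = 1 − SS_res/SS_tot compares the residual scatter to the total scatter of y about its mean.

Here R² = 0.4566:
- Explained: 45.66% of the variation in y
- Unexplained (residual): 100% − 45.66% = 54.34%
- Rule of thumb (below 0.3 weak; 0.3 to below 0.7 moderate; 0.7 and above strong) → moderate

Calculation: R² = 1 − (SS_res / SS_tot), where SS_res is the sum of squared residuals and SS_tot the total sum of squares.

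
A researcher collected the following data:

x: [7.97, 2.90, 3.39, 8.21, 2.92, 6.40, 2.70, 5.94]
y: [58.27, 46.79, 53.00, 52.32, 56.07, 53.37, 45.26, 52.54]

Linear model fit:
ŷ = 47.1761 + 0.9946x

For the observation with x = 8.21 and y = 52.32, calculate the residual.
Residual = -3.0218

The residual is the difference between the actual value and the predicted value:

Residual = y - ŷ

Step 1: Calculate predicted value
ŷ = 47.1761 + 0.9946 × 8.21
ŷ = 55.3418

Step 2: Calculate residual
Residual = 52.32 - 55.3418
Residual = -3.0218

Sign check: y < ŷ, so the point is below the line and the fit overestimates here.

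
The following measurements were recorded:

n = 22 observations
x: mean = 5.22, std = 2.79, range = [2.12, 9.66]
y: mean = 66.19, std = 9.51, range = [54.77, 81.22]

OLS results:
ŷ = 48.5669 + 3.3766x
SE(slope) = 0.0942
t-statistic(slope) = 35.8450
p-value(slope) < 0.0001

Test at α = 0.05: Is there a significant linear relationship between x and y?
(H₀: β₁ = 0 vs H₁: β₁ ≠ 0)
p-value < 0.0001 < α = 0.05, so we reject H₀. The relationship is significant.

Hypothesis test for the slope coefficient:

H₀: β₁ = 0 (no linear relationship)
H₁: β₁ ≠ 0 (linear relationship exists)

Test statistic: t = β̂₁ / SE(β̂₁) = 3.3766 / 0.0942 = 35.8450

p < 0.0001: how often a slope estimate this far from 0 (in SE units) would arise by chance if β₁ were truly 0.

Decision rule: reject H₀ if p-value < α.
p-value < 0.0001 < α = 0.05 → reject H₀.

There is sufficient evidence at the 5% significance level to conclude that a linear relationship exists between x and y.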